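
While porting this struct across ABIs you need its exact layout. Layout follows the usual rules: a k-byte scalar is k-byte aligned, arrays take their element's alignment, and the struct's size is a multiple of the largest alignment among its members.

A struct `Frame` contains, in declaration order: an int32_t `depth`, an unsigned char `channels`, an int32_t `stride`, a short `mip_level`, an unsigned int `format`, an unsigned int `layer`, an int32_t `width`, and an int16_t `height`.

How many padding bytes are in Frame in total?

depth at 0 (size 4, align 4) → ends 4
channels at 4 (size 1, align 1) → ends 5
pad 3 to align 4 for stride
stride at 8 (size 4, align 4) → ends 12
mip_level at 12 (size 2, align 2) → ends 14
pad 2 to align 4 for format
format at 16 (size 4, align 4) → ends 20
layer at 20 (size 4, align 4) → ends 24
width at 24 (size 4, align 4) → ends 28
height at 28 (size 2, align 2) → ends 30
tail pad 2 to reach multiple of 4
total 32 bytes, alignment 4
data bytes 25, size 32 → padding 7

7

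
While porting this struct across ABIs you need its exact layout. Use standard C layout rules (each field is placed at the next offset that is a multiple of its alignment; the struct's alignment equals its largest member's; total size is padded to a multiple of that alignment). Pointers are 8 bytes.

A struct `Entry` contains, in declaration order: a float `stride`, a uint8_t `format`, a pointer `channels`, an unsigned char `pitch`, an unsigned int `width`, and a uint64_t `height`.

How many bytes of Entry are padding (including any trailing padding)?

@0: stride [4B, align 4] → 4
@4: format [1B, align 1] → 5
+3 pad (align 8)
@8: channels [8B, align 8] → 16
@16: pitch [1B, align 1] → 17
+3 pad (align 4)
@20: width [4B, align 4] → 24
@24: height [8B, align 8] → 32
size 32, align 8
data bytes 26, size 32 → padding 6

6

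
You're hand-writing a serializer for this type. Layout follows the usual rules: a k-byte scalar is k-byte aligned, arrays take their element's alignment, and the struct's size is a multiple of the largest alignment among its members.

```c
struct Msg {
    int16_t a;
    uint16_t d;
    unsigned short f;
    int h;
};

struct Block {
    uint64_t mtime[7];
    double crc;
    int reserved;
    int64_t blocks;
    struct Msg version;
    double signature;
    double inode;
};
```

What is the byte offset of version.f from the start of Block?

Msg: 0..2  a  (2B, 2-aligned); 2..4  d  (2B, 2-aligned); 4..6  f  (2B, 2-aligned); 6..8  -- padding (2B); 8..12  h  (4B, 4-aligned); sizeof = 12, alignof = 4
0..56  mtime  (56B, 8-aligned)
56..64  crc  (8B, 8-aligned)
64..68  reserved  (4B, 4-aligned)
68..72  -- padding (4B)
72..80  blocks  (8B, 8-aligned)
80..92  version  (12B, 4-aligned)
within Msg: f at 4
80 + 4 = 84

84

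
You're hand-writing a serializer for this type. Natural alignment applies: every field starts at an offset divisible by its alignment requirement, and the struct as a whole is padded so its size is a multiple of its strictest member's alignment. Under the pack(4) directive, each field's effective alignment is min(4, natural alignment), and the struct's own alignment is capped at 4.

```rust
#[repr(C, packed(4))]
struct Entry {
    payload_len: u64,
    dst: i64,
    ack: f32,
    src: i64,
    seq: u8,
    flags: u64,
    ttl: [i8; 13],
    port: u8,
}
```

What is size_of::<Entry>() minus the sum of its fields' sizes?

payload_len at 0 (size 8, align 4) → ends 8
dst at 8 (size 8, align 4) → ends 16
ack at 16 (size 4, align 4) → ends 20
src at 20 (size 8, align 4) → ends 28
seq at 28 (size 1, align 1) → ends 29
pad 3 to align 4 for flags
flags at 32 (size 8, align 4) → ends 40
ttl at 40 (size 13, align 1) → ends 53
port at 53 (size 1, align 1) → ends 54
tail pad 2 to reach multiple of 4
total 56 bytes, alignment 4
data bytes 51, size 56 → padding 5

5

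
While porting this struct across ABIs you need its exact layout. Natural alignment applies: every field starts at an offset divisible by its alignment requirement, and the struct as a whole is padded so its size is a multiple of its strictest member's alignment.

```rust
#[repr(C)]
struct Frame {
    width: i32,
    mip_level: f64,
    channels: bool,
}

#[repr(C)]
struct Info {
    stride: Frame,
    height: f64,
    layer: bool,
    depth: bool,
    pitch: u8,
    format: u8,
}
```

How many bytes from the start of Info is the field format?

35

Frame: 0..4  width  (4B, 4-aligned); 4..8  -- padding (4B); 8..16  mip_level  (8B, 8-aligned); 16..17  channels  (1B, 1-aligned); 17..24  -- tail padding (7B); sizeof = 24, alignof = 8
0..24  stride  (24B, 8-aligned)
24..32  height  (8B, 8-aligned)
32..33  layer  (1B, 1-aligned)
33..34  depth  (1B, 1-aligned)
34..35  pitch  (1B, 1-aligned)
35..36  format  (1B, 1-aligned)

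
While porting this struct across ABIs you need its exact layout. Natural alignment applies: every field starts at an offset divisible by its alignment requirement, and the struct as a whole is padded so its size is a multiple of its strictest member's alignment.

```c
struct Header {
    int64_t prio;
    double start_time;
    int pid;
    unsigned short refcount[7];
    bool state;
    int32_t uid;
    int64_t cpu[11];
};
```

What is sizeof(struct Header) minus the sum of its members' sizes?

1

@0: prio [8B, align 8] → 8
@8: start_time [8B, align 8] → 16
@16: pid [4B, align 4] → 20
@20: refcount [14B, align 2] → 34
@34: state [1B, align 1] → 35
+1 pad (align 4)
@36: uid [4B, align 4] → 40
@40: cpu [88B, align 8] → 128
size 128, align 8
data bytes 127, size 128 → padding 1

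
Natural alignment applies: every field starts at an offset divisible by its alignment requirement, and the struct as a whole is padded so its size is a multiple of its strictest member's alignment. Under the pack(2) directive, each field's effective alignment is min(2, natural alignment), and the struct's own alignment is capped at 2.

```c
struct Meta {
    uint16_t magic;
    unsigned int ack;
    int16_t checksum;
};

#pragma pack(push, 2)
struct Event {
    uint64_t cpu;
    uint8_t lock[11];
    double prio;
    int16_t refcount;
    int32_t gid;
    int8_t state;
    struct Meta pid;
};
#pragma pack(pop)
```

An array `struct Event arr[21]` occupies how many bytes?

1008

Meta: magic at 0 (size 2, align 2) → ends 2; pad 2 to align 4 for ack; ack at 4 (size 4, align 4) → ends 8; checksum at 8 (size 2, align 2) → ends 10; tail pad 2 to reach multiple of 4; total 12 bytes, alignment 4
cpu at 0 (size 8, align 2) → ends 8
lock at 8 (size 11, align 1) → ends 19
pad 1 to align 2 for prio
prio at 20 (size 8, align 2) → ends 28
refcount at 28 (size 2, align 2) → ends 30
gid at 30 (size 4, align 2) → ends 34
state at 34 (size 1, align 1) → ends 35
pad 1 to align 2 for pid
pid at 36 (size 12, align 2) → ends 48
total 48 bytes, alignment 2
array of 21: 21 × 48 = 1008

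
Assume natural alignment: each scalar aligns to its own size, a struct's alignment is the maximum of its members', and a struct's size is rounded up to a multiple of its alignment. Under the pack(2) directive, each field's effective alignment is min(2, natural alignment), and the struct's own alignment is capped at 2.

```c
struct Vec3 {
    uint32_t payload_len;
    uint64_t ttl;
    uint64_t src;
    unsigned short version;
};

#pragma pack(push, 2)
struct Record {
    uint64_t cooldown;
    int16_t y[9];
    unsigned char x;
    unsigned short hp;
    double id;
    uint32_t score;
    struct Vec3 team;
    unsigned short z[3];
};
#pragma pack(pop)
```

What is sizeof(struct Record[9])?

Vec3: @0: payload_len [4B, align 4] → 4; +4 pad (align 8); @8: ttl [8B, align 8] → 16; @16: src [8B, align 8] → 24; @24: version [2B, align 2] → 26; +6 tail pad (align 8); size 32, align 8
@0: cooldown [8B, align 2] → 8
@8: y [18B, align 2] → 26
@26: x [1B, align 1] → 27
+1 pad (align 2)
@28: hp [2B, align 2] → 30
@30: id [8B, align 2] → 38
@38: score [4B, align 2] → 42
@42: team [32B, align 2] → 74
@74: z [6B, align 2] → 80
size 80, align 2
array of 9: 9 × 80 = 720

720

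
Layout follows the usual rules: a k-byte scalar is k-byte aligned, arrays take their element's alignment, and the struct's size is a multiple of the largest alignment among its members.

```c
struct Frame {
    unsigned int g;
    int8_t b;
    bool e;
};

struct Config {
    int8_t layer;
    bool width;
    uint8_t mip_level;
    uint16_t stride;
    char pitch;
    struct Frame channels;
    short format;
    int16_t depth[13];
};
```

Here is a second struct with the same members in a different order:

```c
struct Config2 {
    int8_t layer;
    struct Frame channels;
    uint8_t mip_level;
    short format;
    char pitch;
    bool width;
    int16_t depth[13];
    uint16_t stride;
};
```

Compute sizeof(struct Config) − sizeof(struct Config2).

Frame: g at 0 (size 4, align 4) → ends 4; b at 4 (size 1, align 1) → ends 5; e at 5 (size 1, align 1) → ends 6; tail pad 2 to reach multiple of 4; total 8 bytes, alignment 4
layer at 0 (size 1, align 1) → ends 1
width at 1 (size 1, align 1) → ends 2
mip_level at 2 (size 1, align 1) → ends 3
pad 1 to align 2 for stride
stride at 4 (size 2, align 2) → ends 6
pitch at 6 (size 1, align 1) → ends 7
pad 1 to align 4 for channels
channels at 8 (size 8, align 4) → ends 16
format at 16 (size 2, align 2) → ends 18
depth at 18 (size 26, align 2) → ends 44
total 44 bytes, alignment 4
— Config2 —
layer at 0 (size 1, align 1) → ends 1
pad 3 to align 4 for channels
channels at 4 (size 8, align 4) → ends 12
mip_level at 12 (size 1, align 1) → ends 13
pad 1 to align 2 for format
format at 14 (size 2, align 2) → ends 16
pitch at 16 (size 1, align 1) → ends 17
width at 17 (size 1, align 1) → ends 18
depth at 18 (size 26, align 2) → ends 44
stride at 44 (size 2, align 2) → ends 46
tail pad 2 to reach multiple of 4
total 48 bytes, alignment 4
44 − 48 = -4

-4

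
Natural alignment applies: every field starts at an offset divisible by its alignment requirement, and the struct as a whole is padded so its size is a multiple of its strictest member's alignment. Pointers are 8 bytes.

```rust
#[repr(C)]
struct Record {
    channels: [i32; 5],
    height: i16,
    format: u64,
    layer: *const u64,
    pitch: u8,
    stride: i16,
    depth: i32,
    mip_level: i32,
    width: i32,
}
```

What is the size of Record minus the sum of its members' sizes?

3

@0: channels [20B, align 4] → 20
@20: height [2B, align 2] → 22
+2 pad (align 8)
@24: format [8B, align 8] → 32
@32: layer [8B, align 8] → 40
@40: pitch [1B, align 1] → 41
+1 pad (align 2)
@42: stride [2B, align 2] → 44
@44: depth [4B, align 4] → 48
@48: mip_level [4B, align 4] → 52
@52: width [4B, align 4] → 56
size 56, align 8
data bytes 53, size 56 → padding 3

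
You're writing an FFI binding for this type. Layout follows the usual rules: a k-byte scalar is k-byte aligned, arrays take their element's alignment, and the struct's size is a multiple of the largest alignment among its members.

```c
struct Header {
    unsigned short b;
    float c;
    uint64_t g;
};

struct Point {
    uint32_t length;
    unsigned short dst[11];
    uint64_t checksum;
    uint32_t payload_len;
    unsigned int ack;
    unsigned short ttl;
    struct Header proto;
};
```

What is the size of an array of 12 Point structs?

864

Header: b at 0 (size 2, align 2) → ends 2; pad 2 to align 4 for c; c at 4 (size 4, align 4) → ends 8; g at 8 (size 8, align 8) → ends 16; total 16 bytes, alignment 8
length at 0 (size 4, align 4) → ends 4
dst at 4 (size 22, align 2) → ends 26
pad 6 to align 8 for checksum
checksum at 32 (size 8, align 8) → ends 40
payload_len at 40 (size 4, align 4) → ends 44
ack at 44 (size 4, align 4) → ends 48
ttl at 48 (size 2, align 2) → ends 50
pad 6 to align 8 for proto
proto at 56 (size 16, align 8) → ends 72
total 72 bytes, alignment 8
array of 12: 12 × 72 = 864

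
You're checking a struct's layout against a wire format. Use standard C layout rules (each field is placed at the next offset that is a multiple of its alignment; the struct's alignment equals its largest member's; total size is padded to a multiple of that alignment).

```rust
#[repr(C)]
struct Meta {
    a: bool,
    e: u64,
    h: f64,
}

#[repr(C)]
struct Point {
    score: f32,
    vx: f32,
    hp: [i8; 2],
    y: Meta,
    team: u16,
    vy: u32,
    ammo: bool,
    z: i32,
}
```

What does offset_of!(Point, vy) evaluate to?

Meta: 0..1  a  (1B, 1-aligned); 1..8  -- padding (7B); 8..16  e  (8B, 8-aligned); 16..24  h  (8B, 8-aligned); sizeof = 24, alignof = 8
0..4  score  (4B, 4-aligned)
4..8  vx  (4B, 4-aligned)
8..10  hp  (2B, 1-aligned)
10..16  -- padding (6B)
16..40  y  (24B, 8-aligned)
40..42  team  (2B, 2-aligned)
42..44  -- padding (2B)
44..48  vy  (4B, 4-aligned)

44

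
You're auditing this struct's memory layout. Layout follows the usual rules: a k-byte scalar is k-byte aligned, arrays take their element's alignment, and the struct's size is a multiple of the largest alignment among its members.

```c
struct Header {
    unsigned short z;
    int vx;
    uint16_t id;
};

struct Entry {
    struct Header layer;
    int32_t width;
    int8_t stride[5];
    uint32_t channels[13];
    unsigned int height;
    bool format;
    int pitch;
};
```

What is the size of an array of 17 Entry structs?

Header: z at 0 (size 2, align 2) → ends 2; pad 2 to align 4 for vx; vx at 4 (size 4, align 4) → ends 8; id at 8 (size 2, align 2) → ends 10; tail pad 2 to reach multiple of 4; total 12 bytes, alignment 4
layer at 0 (size 12, align 4) → ends 12
width at 12 (size 4, align 4) → ends 16
stride at 16 (size 5, align 1) → ends 21
pad 3 to align 4 for channels
channels at 24 (size 52, align 4) → ends 76
height at 76 (size 4, align 4) → ends 80
format at 80 (size 1, align 1) → ends 81
pad 3 to align 4 for pitch
pitch at 84 (size 4, align 4) → ends 88
total 88 bytes, alignment 4
array of 17: 17 × 88 = 1496

1496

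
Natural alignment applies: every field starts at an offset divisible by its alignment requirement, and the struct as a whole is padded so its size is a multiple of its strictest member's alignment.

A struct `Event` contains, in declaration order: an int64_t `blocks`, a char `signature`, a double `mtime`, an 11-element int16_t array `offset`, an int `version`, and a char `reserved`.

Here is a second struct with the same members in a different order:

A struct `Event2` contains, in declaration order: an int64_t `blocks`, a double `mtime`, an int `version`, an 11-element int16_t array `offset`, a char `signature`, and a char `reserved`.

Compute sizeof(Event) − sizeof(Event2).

@0: blocks [8B, align 8] → 8
@8: signature [1B, align 1] → 9
+7 pad (align 8)
@16: mtime [8B, align 8] → 24
@24: offset [22B, align 2] → 46
+2 pad (align 4)
@48: version [4B, align 4] → 52
@52: reserved [1B, align 1] → 53
+3 tail pad (align 8)
size 56, align 8
— Event2 —
@0: blocks [8B, align 8] → 8
@8: mtime [8B, align 8] → 16
@16: version [4B, align 4] → 20
@20: offset [22B, align 2] → 42
@42: signature [1B, align 1] → 43
@43: reserved [1B, align 1] → 44
+4 tail pad (align 8)
size 48, align 8
56 − 48 = 8

8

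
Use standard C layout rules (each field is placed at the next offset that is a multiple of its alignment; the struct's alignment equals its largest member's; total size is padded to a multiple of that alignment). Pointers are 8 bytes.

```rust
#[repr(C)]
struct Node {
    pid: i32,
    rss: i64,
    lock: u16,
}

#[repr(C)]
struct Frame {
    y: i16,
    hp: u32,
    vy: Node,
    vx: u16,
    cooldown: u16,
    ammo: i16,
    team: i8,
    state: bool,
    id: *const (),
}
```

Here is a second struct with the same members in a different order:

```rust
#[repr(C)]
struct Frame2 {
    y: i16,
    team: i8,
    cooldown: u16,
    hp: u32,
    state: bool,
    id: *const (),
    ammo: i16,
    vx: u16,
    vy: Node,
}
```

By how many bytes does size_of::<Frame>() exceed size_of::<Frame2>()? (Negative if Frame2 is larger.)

-8

Node: @0: pid [4B, align 4] → 4; +4 pad (align 8); @8: rss [8B, align 8] → 16; @16: lock [2B, align 2] → 18; +6 tail pad (align 8); size 24, align 8
@0: y [2B, align 2] → 2
+2 pad (align 4)
@4: hp [4B, align 4] → 8
@8: vy [24B, align 8] → 32
@32: vx [2B, align 2] → 34
@34: cooldown [2B, align 2] → 36
@36: ammo [2B, align 2] → 38
@38: team [1B, align 1] → 39
@39: state [1B, align 1] → 40
@40: id [8B, align 8] → 48
size 48, align 8
— Frame2 —
@0: y [2B, align 2] → 2
@2: team [1B, align 1] → 3
+1 pad (align 2)
@4: cooldown [2B, align 2] → 6
+2 pad (align 4)
@8: hp [4B, align 4] → 12
@12: state [1B, align 1] → 13
+3 pad (align 8)
@16: id [8B, align 8] → 24
@24: ammo [2B, align 2] → 26
@26: vx [2B, align 2] → 28
+4 pad (align 8)
@32: vy [24B, align 8] → 56
size 56, align 8
48 − 56 = -8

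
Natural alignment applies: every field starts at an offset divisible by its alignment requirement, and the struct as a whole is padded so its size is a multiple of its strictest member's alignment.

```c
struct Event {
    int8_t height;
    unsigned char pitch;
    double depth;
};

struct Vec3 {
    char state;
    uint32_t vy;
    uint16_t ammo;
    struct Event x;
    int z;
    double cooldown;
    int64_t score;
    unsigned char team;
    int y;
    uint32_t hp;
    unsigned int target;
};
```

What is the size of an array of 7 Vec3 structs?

504

Event: @0: height [1B, align 1] → 1; @1: pitch [1B, align 1] → 2; +6 pad (align 8); @8: depth [8B, align 8] → 16; size 16, align 8
@0: state [1B, align 1] → 1
+3 pad (align 4)
@4: vy [4B, align 4] → 8
@8: ammo [2B, align 2] → 10
+6 pad (align 8)
@16: x [16B, align 8] → 32
@32: z [4B, align 4] → 36
+4 pad (align 8)
@40: cooldown [8B, align 8] → 48
@48: score [8B, align 8] → 56
@56: team [1B, align 1] → 57
+3 pad (align 4)
@60: y [4B, align 4] → 64
@64: hp [4B, align 4] → 68
@68: target [4B, align 4] → 72
size 72, align 8
array of 7: 7 × 72 = 504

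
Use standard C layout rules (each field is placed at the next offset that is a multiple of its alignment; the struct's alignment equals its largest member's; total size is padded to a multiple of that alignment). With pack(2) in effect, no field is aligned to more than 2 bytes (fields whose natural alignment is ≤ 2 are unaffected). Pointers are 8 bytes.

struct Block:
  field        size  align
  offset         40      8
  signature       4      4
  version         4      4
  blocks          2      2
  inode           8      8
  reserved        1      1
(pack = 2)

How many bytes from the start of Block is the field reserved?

58

0..40  offset  (40B, 2-aligned)
40..44  signature  (4B, 2-aligned)
44..48  version  (4B, 2-aligned)
48..50  blocks  (2B, 2-aligned)
50..58  inode  (8B, 2-aligned)
58..59  reserved  (1B, 1-aligned)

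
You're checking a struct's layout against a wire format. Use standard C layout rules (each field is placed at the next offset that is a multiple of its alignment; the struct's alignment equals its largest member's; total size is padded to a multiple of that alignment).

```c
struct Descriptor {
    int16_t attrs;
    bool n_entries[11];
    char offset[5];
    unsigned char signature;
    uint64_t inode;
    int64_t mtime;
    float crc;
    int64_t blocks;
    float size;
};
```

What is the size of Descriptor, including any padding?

64 bytes

@0: attrs [2B, align 2] → 2
@2: n_entries [11B, align 1] → 13
@13: offset [5B, align 1] → 18
@18: signature [1B, align 1] → 19
+5 pad (align 8)
@24: inode [8B, align 8] → 32
@32: mtime [8B, align 8] → 40
@40: crc [4B, align 4] → 44
+4 pad (align 8)
@48: blocks [8B, align 8] → 56
@56: size [4B, align 4] → 60
+4 tail pad (align 8)
size 64, align 8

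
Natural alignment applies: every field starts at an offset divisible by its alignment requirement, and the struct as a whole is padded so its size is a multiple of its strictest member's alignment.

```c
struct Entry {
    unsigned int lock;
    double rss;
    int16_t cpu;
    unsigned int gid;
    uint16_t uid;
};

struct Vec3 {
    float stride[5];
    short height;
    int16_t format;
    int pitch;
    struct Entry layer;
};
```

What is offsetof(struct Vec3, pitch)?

Entry: @0: lock [4B, align 4] → 4; +4 pad (align 8); @8: rss [8B, align 8] → 16; @16: cpu [2B, align 2] → 18; +2 pad (align 4); @20: gid [4B, align 4] → 24; @24: uid [2B, align 2] → 26; +6 tail pad (align 8); size 32, align 8
@0: stride [20B, align 4] → 20
@20: height [2B, align 2] → 22
@22: format [2B, align 2] → 24
@24: pitch [4B, align 4] → 28

24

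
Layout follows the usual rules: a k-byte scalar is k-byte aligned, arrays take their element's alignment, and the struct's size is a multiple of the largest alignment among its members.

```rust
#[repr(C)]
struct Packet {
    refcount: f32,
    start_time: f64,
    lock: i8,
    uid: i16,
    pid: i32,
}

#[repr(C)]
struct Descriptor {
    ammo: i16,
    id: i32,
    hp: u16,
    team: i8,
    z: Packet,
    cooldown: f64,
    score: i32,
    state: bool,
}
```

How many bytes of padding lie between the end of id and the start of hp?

0

Packet: refcount at 0 (size 4, align 4) → ends 4; pad 4 to align 8 for start_time; start_time at 8 (size 8, align 8) → ends 16; lock at 16 (size 1, align 1) → ends 17; pad 1 to align 2 for uid; uid at 18 (size 2, align 2) → ends 20; pid at 20 (size 4, align 4) → ends 24; total 24 bytes, alignment 8
ammo at 0 (size 2, align 2) → ends 2
pad 2 to align 4 for id
id at 4 (size 4, align 4) → ends 8
hp at 8 (size 2, align 2) → ends 10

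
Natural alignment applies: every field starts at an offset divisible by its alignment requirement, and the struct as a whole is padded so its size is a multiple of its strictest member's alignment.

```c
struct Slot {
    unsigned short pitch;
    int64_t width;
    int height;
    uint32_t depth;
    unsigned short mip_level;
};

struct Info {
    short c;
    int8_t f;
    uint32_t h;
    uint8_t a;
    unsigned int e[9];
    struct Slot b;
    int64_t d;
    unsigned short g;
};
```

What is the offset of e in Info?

Slot: @0: pitch [2B, align 2] → 2; +6 pad (align 8); @8: width [8B, align 8] → 16; @16: height [4B, align 4] → 20; @20: depth [4B, align 4] → 24; @24: mip_level [2B, align 2] → 26; +6 tail pad (align 8); size 32, align 8
@0: c [2B, align 2] → 2
@2: f [1B, align 1] → 3
+1 pad (align 4)
@4: h [4B, align 4] → 8
@8: a [1B, align 1] → 9
+3 pad (align 4)
@12: e [36B, align 4] → 48

12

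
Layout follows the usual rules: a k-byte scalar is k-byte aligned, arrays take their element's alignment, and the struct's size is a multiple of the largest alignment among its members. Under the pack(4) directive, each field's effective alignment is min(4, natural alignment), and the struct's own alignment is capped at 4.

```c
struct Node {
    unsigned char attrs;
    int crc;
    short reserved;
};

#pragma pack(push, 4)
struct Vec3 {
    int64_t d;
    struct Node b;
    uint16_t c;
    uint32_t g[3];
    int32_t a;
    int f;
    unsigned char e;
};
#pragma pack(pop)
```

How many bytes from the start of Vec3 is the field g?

Node: @0: attrs [1B, align 1] → 1; +3 pad (align 4); @4: crc [4B, align 4] → 8; @8: reserved [2B, align 2] → 10; +2 tail pad (align 4); size 12, align 4
@0: d [8B, align 4] → 8
@8: b [12B, align 4] → 20
@20: c [2B, align 2] → 22
+2 pad (align 4)
@24: g [12B, align 4] → 36

24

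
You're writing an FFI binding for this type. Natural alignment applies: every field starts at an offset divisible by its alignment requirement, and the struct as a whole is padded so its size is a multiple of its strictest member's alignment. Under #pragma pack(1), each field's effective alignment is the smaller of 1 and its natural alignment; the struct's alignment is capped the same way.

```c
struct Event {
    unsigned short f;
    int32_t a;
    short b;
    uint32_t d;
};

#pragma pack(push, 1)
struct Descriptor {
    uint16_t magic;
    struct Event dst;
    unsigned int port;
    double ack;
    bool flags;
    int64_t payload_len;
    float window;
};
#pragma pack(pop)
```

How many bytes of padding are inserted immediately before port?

0

Event: 0..2  f  (2B, 2-aligned); 2..4  -- padding (2B); 4..8  a  (4B, 4-aligned); 8..10  b  (2B, 2-aligned); 10..12  -- padding (2B); 12..16  d  (4B, 4-aligned); sizeof = 16, alignof = 4
0..2  magic  (2B, 1-aligned)
2..18  dst  (16B, 1-aligned)
18..22  port  (4B, 1-aligned)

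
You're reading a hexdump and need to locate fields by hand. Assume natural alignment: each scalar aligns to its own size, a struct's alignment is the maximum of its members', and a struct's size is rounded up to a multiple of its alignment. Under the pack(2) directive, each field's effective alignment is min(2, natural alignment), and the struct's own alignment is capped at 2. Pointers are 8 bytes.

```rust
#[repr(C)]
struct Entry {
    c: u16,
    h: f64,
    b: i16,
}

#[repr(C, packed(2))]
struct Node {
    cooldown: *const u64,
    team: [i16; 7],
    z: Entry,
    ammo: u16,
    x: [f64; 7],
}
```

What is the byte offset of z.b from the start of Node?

Entry: c at 0 (size 2, align 2) → ends 2; pad 6 to align 8 for h; h at 8 (size 8, align 8) → ends 16; b at 16 (size 2, align 2) → ends 18; tail pad 6 to reach multiple of 8; total 24 bytes, alignment 8
cooldown at 0 (size 8, align 2) → ends 8
team at 8 (size 14, align 2) → ends 22
z at 22 (size 24, align 2) → ends 46
within Entry: b at 16
22 + 16 = 38

38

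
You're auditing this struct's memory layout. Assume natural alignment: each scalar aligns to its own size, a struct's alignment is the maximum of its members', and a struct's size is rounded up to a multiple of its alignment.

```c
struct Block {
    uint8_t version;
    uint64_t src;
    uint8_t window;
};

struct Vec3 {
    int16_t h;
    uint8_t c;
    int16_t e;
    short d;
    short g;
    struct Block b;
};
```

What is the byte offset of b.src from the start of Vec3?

24

Block: 0..1  version  (1B, 1-aligned); 1..8  -- padding (7B); 8..16  src  (8B, 8-aligned); 16..17  window  (1B, 1-aligned); 17..24  -- tail padding (7B); sizeof = 24, alignof = 8
0..2  h  (2B, 2-aligned)
2..3  c  (1B, 1-aligned)
3..4  -- padding (1B)
4..6  e  (2B, 2-aligned)
6..8  d  (2B, 2-aligned)
8..10  g  (2B, 2-aligned)
10..16  -- padding (6B)
16..40  b  (24B, 8-aligned)
within Block: src at 8
16 + 8 = 24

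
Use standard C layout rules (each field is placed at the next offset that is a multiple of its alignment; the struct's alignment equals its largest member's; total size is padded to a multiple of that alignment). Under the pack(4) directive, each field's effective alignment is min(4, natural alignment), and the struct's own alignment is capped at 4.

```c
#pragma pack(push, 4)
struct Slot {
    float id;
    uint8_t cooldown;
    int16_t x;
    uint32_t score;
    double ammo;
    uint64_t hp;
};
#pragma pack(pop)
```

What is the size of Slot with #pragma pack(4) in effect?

@0: id [4B, align 4] → 4
@4: cooldown [1B, align 1] → 5
+1 pad (align 2)
@6: x [2B, align 2] → 8
@8: score [4B, align 4] → 12
@12: ammo [8B, align 4] → 20
@20: hp [8B, align 4] → 28
size 28, align 4

28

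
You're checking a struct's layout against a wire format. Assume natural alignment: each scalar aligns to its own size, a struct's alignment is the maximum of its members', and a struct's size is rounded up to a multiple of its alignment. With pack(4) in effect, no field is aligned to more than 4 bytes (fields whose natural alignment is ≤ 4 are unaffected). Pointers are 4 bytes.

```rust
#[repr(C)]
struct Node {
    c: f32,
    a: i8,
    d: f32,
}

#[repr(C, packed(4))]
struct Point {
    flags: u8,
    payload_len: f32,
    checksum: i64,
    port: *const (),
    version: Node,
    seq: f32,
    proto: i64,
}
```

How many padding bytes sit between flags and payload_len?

3

Node: c at 0 (size 4, align 4) → ends 4; a at 4 (size 1, align 1) → ends 5; pad 3 to align 4 for d; d at 8 (size 4, align 4) → ends 12; total 12 bytes, alignment 4
flags at 0 (size 1, align 1) → ends 1
pad 3 to align 4 for payload_len
payload_len at 4 (size 4, align 4) → ends 8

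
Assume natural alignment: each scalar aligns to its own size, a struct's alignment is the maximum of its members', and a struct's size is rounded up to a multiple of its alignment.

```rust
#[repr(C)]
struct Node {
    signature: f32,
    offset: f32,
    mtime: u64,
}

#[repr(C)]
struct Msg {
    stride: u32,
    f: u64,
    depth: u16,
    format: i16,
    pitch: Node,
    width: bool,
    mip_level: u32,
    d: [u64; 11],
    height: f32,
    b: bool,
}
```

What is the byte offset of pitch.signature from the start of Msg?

Node: signature at 0 (size 4, align 4) → ends 4; offset at 4 (size 4, align 4) → ends 8; mtime at 8 (size 8, align 8) → ends 16; total 16 bytes, alignment 8
stride at 0 (size 4, align 4) → ends 4
pad 4 to align 8 for f
f at 8 (size 8, align 8) → ends 16
depth at 16 (size 2, align 2) → ends 18
format at 18 (size 2, align 2) → ends 20
pad 4 to align 8 for pitch
pitch at 24 (size 16, align 8) → ends 40
within Node: signature at 0
24 + 0 = 24

24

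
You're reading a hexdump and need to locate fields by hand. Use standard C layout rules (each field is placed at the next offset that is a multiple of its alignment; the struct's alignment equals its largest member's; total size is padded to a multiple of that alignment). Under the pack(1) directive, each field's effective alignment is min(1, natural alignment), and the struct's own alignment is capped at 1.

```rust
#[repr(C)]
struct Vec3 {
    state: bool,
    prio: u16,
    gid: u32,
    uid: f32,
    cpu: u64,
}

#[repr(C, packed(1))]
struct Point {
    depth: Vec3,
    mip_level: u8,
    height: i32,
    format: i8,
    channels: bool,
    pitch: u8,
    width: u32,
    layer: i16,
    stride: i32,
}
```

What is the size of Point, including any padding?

42 bytes

Vec3: 0..1  state  (1B, 1-aligned); 1..2  -- padding (1B); 2..4  prio  (2B, 2-aligned); 4..8  gid  (4B, 4-aligned); 8..12  uid  (4B, 4-aligned); 12..16  -- padding (4B); 16..24  cpu  (8B, 8-aligned); sizeof = 24, alignof = 8
0..24  depth  (24B, 1-aligned)
24..25  mip_level  (1B, 1-aligned)
25..29  height  (4B, 1-aligned)
29..30  format  (1B, 1-aligned)
30..31  channels  (1B, 1-aligned)
31..32  pitch  (1B, 1-aligned)
32..36  width  (4B, 1-aligned)
36..38  layer  (2B, 1-aligned)
38..42  stride  (4B, 1-aligned)
sizeof = 42, alignof = 1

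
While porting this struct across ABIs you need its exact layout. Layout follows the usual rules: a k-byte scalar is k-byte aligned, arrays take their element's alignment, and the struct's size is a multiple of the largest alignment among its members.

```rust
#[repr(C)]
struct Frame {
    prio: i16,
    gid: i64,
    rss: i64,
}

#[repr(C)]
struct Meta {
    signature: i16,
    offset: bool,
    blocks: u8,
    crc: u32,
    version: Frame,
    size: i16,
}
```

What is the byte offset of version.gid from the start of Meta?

Frame: @0: prio [2B, align 2] → 2; +6 pad (align 8); @8: gid [8B, align 8] → 16; @16: rss [8B, align 8] → 24; size 24, align 8
@0: signature [2B, align 2] → 2
@2: offset [1B, align 1] → 3
@3: blocks [1B, align 1] → 4
@4: crc [4B, align 4] → 8
@8: version [24B, align 8] → 32
within Frame: gid at 8
8 + 8 = 16

16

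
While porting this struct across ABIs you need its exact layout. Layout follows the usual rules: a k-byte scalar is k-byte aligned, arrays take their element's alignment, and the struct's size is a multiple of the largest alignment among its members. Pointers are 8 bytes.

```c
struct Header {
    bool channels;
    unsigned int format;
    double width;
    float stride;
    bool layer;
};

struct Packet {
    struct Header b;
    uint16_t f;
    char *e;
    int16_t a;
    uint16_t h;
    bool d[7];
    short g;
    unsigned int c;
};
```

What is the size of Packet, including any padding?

Header: channels at 0 (size 1, align 1) → ends 1; pad 3 to align 4 for format; format at 4 (size 4, align 4) → ends 8; width at 8 (size 8, align 8) → ends 16; stride at 16 (size 4, align 4) → ends 20; layer at 20 (size 1, align 1) → ends 21; tail pad 3 to reach multiple of 8; total 24 bytes, alignment 8
b at 0 (size 24, align 8) → ends 24
f at 24 (size 2, align 2) → ends 26
pad 6 to align 8 for e
e at 32 (size 8, align 8) → ends 40
a at 40 (size 2, align 2) → ends 42
h at 42 (size 2, align 2) → ends 44
d at 44 (size 7, align 1) → ends 51
pad 1 to align 2 for g
g at 52 (size 2, align 2) → ends 54
pad 2 to align 4 for c
c at 56 (size 4, align 4) → ends 60
tail pad 4 to reach multiple of 8
total 64 bytes, alignment 8

64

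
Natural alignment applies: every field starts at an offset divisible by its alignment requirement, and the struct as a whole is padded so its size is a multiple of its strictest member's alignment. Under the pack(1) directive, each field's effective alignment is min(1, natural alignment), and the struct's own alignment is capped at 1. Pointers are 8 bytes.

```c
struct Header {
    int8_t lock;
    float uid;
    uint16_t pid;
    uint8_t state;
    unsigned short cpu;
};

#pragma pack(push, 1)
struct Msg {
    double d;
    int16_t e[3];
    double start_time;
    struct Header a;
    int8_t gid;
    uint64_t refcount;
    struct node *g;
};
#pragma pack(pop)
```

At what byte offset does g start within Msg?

Header: @0: lock [1B, align 1] → 1; +3 pad (align 4); @4: uid [4B, align 4] → 8; @8: pid [2B, align 2] → 10; @10: state [1B, align 1] → 11; +1 pad (align 2); @12: cpu [2B, align 2] → 14; +2 tail pad (align 4); size 16, align 4
@0: d [8B, align 1] → 8
@8: e [6B, align 1] → 14
@14: start_time [8B, align 1] → 22
@22: a [16B, align 1] → 38
@38: gid [1B, align 1] → 39
@39: refcount [8B, align 1] → 47
@47: g [8B, align 1] → 55

47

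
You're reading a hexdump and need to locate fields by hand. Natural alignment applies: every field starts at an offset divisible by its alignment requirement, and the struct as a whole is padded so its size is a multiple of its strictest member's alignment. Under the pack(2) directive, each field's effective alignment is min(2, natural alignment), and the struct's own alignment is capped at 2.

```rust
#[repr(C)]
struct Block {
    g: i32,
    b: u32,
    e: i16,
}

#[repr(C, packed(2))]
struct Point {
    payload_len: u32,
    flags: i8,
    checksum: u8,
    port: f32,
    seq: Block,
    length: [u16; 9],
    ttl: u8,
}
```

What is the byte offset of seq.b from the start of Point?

14

Block: g at 0 (size 4, align 4) → ends 4; b at 4 (size 4, align 4) → ends 8; e at 8 (size 2, align 2) → ends 10; tail pad 2 to reach multiple of 4; total 12 bytes, alignment 4
payload_len at 0 (size 4, align 2) → ends 4
flags at 4 (size 1, align 1) → ends 5
checksum at 5 (size 1, align 1) → ends 6
port at 6 (size 4, align 2) → ends 10
seq at 10 (size 12, align 2) → ends 22
within Block: b at 4
10 + 4 = 14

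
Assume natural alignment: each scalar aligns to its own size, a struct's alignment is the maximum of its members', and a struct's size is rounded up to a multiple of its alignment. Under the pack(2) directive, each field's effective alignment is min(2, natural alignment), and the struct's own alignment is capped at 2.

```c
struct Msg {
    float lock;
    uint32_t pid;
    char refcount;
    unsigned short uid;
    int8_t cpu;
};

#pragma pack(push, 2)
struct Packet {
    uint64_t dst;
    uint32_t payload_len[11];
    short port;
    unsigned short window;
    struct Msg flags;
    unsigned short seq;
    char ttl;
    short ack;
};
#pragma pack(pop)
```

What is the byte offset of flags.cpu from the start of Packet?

Msg: 0..4  lock  (4B, 4-aligned); 4..8  pid  (4B, 4-aligned); 8..9  refcount  (1B, 1-aligned); 9..10  -- padding (1B); 10..12  uid  (2B, 2-aligned); 12..13  cpu  (1B, 1-aligned); 13..16  -- tail padding (3B); sizeof = 16, alignof = 4
0..8  dst  (8B, 2-aligned)
8..52  payload_len  (44B, 2-aligned)
52..54  port  (2B, 2-aligned)
54..56  window  (2B, 2-aligned)
56..72  flags  (16B, 2-aligned)
within Msg: cpu at 12
56 + 12 = 68

68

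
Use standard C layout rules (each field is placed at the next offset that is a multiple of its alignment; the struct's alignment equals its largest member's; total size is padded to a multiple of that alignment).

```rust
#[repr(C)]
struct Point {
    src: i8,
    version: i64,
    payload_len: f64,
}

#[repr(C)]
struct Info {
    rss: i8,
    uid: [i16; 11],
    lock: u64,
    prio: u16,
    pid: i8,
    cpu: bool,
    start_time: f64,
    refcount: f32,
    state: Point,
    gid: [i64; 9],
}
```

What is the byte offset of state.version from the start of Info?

Point: src at 0 (size 1, align 1) → ends 1; pad 7 to align 8 for version; version at 8 (size 8, align 8) → ends 16; payload_len at 16 (size 8, align 8) → ends 24; total 24 bytes, alignment 8
rss at 0 (size 1, align 1) → ends 1
pad 1 to align 2 for uid
uid at 2 (size 22, align 2) → ends 24
lock at 24 (size 8, align 8) → ends 32
prio at 32 (size 2, align 2) → ends 34
pid at 34 (size 1, align 1) → ends 35
cpu at 35 (size 1, align 1) → ends 36
pad 4 to align 8 for start_time
start_time at 40 (size 8, align 8) → ends 48
refcount at 48 (size 4, align 4) → ends 52
pad 4 to align 8 for state
state at 56 (size 24, align 8) → ends 80
within Point: version at 8
56 + 8 = 64

64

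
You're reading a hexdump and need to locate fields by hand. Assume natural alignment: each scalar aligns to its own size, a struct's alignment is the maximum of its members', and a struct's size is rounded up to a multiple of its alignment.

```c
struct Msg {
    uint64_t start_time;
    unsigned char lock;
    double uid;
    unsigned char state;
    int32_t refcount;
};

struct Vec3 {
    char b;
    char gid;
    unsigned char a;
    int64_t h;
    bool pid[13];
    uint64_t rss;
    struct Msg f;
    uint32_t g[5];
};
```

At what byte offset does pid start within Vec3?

Msg: 0..8  start_time  (8B, 8-aligned); 8..9  lock  (1B, 1-aligned); 9..16  -- padding (7B); 16..24  uid  (8B, 8-aligned); 24..25  state  (1B, 1-aligned); 25..28  -- padding (3B); 28..32  refcount  (4B, 4-aligned); sizeof = 32, alignof = 8
0..1  b  (1B, 1-aligned)
1..2  gid  (1B, 1-aligned)
2..3  a  (1B, 1-aligned)
3..8  -- padding (5B)
8..16  h  (8B, 8-aligned)
16..29  pid  (13B, 1-aligned)

16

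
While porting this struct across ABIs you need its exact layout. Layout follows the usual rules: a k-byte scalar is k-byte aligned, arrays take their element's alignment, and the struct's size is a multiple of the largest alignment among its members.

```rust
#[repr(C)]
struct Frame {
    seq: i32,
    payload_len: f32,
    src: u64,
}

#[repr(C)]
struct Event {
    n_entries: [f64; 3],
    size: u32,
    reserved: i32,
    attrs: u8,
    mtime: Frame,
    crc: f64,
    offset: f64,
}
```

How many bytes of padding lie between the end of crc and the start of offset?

0

Frame: 0..4  seq  (4B, 4-aligned); 4..8  payload_len  (4B, 4-aligned); 8..16  src  (8B, 8-aligned); sizeof = 16, alignof = 8
0..24  n_entries  (24B, 8-aligned)
24..28  size  (4B, 4-aligned)
28..32  reserved  (4B, 4-aligned)
32..33  attrs  (1B, 1-aligned)
33..40  -- padding (7B)
40..56  mtime  (16B, 8-aligned)
56..64  crc  (8B, 8-aligned)
64..72  offset  (8B, 8-aligned)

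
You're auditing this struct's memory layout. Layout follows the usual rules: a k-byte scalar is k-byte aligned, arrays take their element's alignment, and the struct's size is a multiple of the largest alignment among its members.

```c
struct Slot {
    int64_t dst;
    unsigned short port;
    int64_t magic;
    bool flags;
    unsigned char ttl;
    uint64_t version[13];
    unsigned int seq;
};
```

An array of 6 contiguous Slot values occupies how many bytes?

864

@0: dst [8B, align 8] → 8
@8: port [2B, align 2] → 10
+6 pad (align 8)
@16: magic [8B, align 8] → 24
@24: flags [1B, align 1] → 25
@25: ttl [1B, align 1] → 26
+6 pad (align 8)
@32: version [104B, align 8] → 136
@136: seq [4B, align 4] → 140
+4 tail pad (align 8)
size 144, align 8
array of 6: 6 × 144 = 864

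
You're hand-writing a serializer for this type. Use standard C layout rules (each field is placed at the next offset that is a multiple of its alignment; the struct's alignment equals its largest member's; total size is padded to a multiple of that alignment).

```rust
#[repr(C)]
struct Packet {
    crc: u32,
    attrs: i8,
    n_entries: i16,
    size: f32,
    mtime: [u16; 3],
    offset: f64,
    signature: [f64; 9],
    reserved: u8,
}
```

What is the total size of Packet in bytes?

112 bytes

0..4  crc  (4B, 4-aligned)
4..5  attrs  (1B, 1-aligned)
5..6  -- padding (1B)
6..8  n_entries  (2B, 2-aligned)
8..12  size  (4B, 4-aligned)
12..18  mtime  (6B, 2-aligned)
18..24  -- padding (6B)
24..32  offset  (8B, 8-aligned)
32..104  signature  (72B, 8-aligned)
104..105  reserved  (1B, 1-aligned)
105..112  -- tail padding (7B)
sizeof = 112, alignof = 8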